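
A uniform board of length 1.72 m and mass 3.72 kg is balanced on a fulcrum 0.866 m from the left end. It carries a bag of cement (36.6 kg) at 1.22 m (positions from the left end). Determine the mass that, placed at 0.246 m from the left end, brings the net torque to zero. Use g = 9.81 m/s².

m ≈ 20.9 kg

About the fulcrum (at 0.866 m from the left end):
Beam weight: 3.72 × 9.81 = 36.49 N down at 0.86 m → arm 0.006 m, τ = 36.49 × 0.006 = 0.2189 N·m counterclockwise.
Bag of cement: 36.6 × 9.81 = 359 N down at 1.22 m → arm 0.354 m, τ = 359 × 0.354 = 127.1 N·m clockwise.
Net moment of known loads = 126.9 N·m clockwise.
An unknown mass m at 0.246 m has arm 0.62 m; its moment is m·g·0.62 counterclockwise.
Balancing moments: m × 9.81 × 0.62 = 126.9, giving m = 126.9 / (9.81 × 0.62) = 20.9 kg.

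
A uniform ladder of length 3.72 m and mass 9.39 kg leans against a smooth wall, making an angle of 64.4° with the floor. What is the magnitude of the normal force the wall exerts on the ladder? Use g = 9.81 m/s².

N_wall ≈ 22.1 N

Taking torques about the foot of the ladder:
Ladder weight 9.39×9.81 = 92.12 N acts at 1.86 m along the ladder; its horizontal arm is 1.86·cos64.4° = 0.8037 m → τ = 74.04 N·m clockwise.
Wall normal N acts horizontally at the top; its moment arm is the height L sinθ = 3.72·sin64.4° = 3.355 m, counterclockwise.
For rotational equilibrium, N × 3.355 = 74.04, so N = 22.1 N.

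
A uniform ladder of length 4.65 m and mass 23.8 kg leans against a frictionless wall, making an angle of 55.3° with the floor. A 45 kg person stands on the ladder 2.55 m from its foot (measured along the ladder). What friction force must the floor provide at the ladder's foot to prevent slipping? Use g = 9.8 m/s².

f ≈ 248 N

About the foot of the ladder:
Ladder weight 23.8×9.8 = 233.2 N acts at 2.325 m along the ladder; its horizontal arm is 2.325·cos55.3° = 1.324 m → τ = 308.8 N·m clockwise.
Person: 45×9.8 = 441 N at 2.55 m → arm 1.452 m → τ = 640.3 N·m clockwise.
Wall normal N acts horizontally at the top; its moment arm is the height L sinθ = 4.65·sin55.3° = 3.823 m, counterclockwise.
Στ = 0 ⇒ N × 3.823 = 949.1 ⇒ N = 248 N.
ΣFx = 0: friction at the foot balances the wall's push, so f = N_wall = 248 N.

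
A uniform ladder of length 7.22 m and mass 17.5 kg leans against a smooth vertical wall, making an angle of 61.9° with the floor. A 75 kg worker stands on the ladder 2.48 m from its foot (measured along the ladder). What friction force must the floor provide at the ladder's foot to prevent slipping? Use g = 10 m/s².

Choose the foot of the ladder as the axis so the floor normal and friction both act there and drop out.
Ladder weight 17.5×10 = 175 N acts at 3.61 m along the ladder; its horizontal arm is 3.61·cos61.9° = 1.7 m → τ = 297.5 N·m clockwise.
Worker: 75×10 = 750 N at 2.48 m → arm 1.168 m → τ = 876 N·m clockwise.
Wall normal N acts horizontally at the top; its moment arm is the height L sinθ = 7.22·sin61.9° = 6.369 m, counterclockwise.
Balancing moments: N × 6.369 = 1174, giving N = 184 N.
ΣFx = 0: friction at the foot balances the wall's push, so f = N_wall = 184 N.

f ≈ 184 N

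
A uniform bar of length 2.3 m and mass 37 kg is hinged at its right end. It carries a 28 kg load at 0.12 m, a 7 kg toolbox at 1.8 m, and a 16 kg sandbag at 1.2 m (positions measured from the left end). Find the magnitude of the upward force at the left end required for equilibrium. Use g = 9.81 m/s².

Choose the right end as the axis so the unknown pivot reaction has zero arm there.
Beam weight: 37 × 9.81 = 363 N down at 1.15 m → arm 1.15 m, τ = 363 × 1.15 = 417.4 N·m counterclockwise.
Load: 28 × 9.81 = 274.7 N down at 0.12 m → arm 2.18 m, τ = 274.7 × 2.18 = 598.8 N·m counterclockwise.
Toolbox: 7 × 9.81 = 68.67 N down at 1.8 m → arm 0.5 m, τ = 68.67 × 0.5 = 34.34 N·m counterclockwise.
Sandbag: 16 × 9.81 = 157 N down at 1.2 m → arm 1.1 m, τ = 157 × 1.1 = 172.7 N·m counterclockwise.
Net moment of the loads = 1223 N·m counterclockwise.
The upward force F acts at the left end, arm 2.3 m, giving F × 2.3 clockwise.
Balancing moments: F × 2.3 = 1223, giving F = 1223 / 2.3 = 532 N.

F ≈ 532 N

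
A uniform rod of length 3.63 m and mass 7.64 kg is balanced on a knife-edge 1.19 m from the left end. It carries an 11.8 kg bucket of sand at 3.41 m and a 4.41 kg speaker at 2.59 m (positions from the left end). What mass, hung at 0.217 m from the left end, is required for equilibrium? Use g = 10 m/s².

Take moments about the knife-edge (at 1.19 m from the left end).
Beam weight: 7.64 × 10 = 76.4 N down at 1.815 m → arm 0.625 m, τ = 76.4 × 0.625 = 47.75 N·m clockwise.
Bucket of sand: 11.8 × 10 = 118 N down at 3.41 m → arm 2.22 m, τ = 118 × 2.22 = 262 N·m clockwise.
Speaker: 4.41 × 10 = 44.1 N down at 2.59 m → arm 1.4 m, τ = 44.1 × 1.4 = 61.74 N·m clockwise.
Net moment of known loads = 371.5 N·m clockwise.
An unknown mass m at 0.217 m has arm 0.973 m; its moment is m·g·0.973 counterclockwise.
Στ = 0 ⇒ m × 10 × 0.973 = 371.5 ⇒ m = 371.5 / (10 × 0.973) = 38.2 kg.

m ≈ 38.2 kg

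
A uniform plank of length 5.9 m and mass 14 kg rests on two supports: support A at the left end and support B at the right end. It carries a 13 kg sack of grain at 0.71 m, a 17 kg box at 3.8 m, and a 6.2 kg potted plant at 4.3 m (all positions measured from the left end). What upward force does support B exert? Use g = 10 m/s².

R_B ≈ 240 N

Take moments about support A.
Beam weight: 14 × 10 = 140 N down at 2.95 m → arm 2.95 m, τ = 140 × 2.95 = 413 N·m clockwise.
Sack of grain: 13 × 10 = 130 N down at 0.71 m → arm 0.71 m, τ = 130 × 0.71 = 92.3 N·m clockwise.
Box: 17 × 10 = 170 N down at 3.8 m → arm 3.8 m, τ = 170 × 3.8 = 646 N·m clockwise.
Potted plant: 6.2 × 10 = 62 N down at 4.3 m → arm 4.3 m, τ = 62 × 4.3 = 266.6 N·m clockwise.
Net load moment about support A = 1418 N·m clockwise.
Reaction R at support B is upward at 5.9 m, arm 5.9 m → moment R × 5.9 counterclockwise.
Balancing moments: R × 5.9 = 1418, giving R = 240 N.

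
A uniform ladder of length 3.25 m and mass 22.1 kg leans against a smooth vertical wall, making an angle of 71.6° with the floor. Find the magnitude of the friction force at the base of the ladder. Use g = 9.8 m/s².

f ≈ 36 N

Take moments about the foot of the ladder.
Ladder weight 22.1×9.8 = 216.6 N acts at 1.625 m along the ladder; its horizontal arm is 1.625·cos71.6° = 0.5129 m → τ = 111.1 N·m clockwise.
Wall normal N acts horizontally at the top; its moment arm is the height L sinθ = 3.25·sin71.6° = 3.084 m, counterclockwise.
For rotational equilibrium, N × 3.084 = 111.1, so N = 36 N.
ΣFx = 0: friction at the foot balances the wall's push, so f = N_wall = 36 N.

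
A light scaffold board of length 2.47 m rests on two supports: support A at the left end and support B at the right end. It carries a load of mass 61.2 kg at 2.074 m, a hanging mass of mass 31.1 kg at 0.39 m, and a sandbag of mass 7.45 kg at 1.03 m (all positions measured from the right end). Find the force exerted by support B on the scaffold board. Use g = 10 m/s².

R_B ≈ 403 N

Taking torques about support A:
Load: 61.2 × 10 = 612 N down at 2.074 m → arm 0.396 m, τ = 612 × 0.396 = 242.4 N·m clockwise.
Hanging mass: 31.1 × 10 = 311 N down at 0.39 m → arm 2.08 m, τ = 311 × 2.08 = 646.9 N·m clockwise.
Sandbag: 7.45 × 10 = 74.5 N down at 1.03 m → arm 1.44 m, τ = 74.5 × 1.44 = 107.3 N·m clockwise.
Net load moment about support A = 996.6 N·m clockwise.
Reaction R at support B is upward at 0 m, arm 2.47 m → moment R × 2.47 counterclockwise.
For rotational equilibrium, R × 2.47 = 996.6, so R = 403 N.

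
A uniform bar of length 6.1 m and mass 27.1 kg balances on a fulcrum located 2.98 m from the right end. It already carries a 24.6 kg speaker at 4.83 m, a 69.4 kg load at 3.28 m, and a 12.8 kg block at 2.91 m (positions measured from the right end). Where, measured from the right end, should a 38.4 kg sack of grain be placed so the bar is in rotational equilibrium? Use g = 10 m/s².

x ≈ 1.23 m from the right end

Taking torques about the fulcrum (at 2.98 m from the right end):
Beam weight: 27.1 × 10 = 271 N down at 3.05 m → arm 0.07 m, τ = 271 × 0.07 = 18.97 N·m counterclockwise.
Speaker: 24.6 × 10 = 246 N down at 4.83 m → arm 1.85 m, τ = 246 × 1.85 = 455.1 N·m counterclockwise.
Load: 69.4 × 10 = 694 N down at 3.28 m → arm 0.3 m, τ = 694 × 0.3 = 208.2 N·m counterclockwise.
Block: 12.8 × 10 = 128 N down at 2.91 m → arm 0.07 m, τ = 128 × 0.07 = 8.96 N·m clockwise.
Net moment of existing loads = 673.3 N·m counterclockwise.
The sack of grain weighs 38.4 × 10 = 384 N and must supply an equal clockwise moment, so its lever arm about the fulcrum is 673.3 / 384 = 1.75 m.
That puts it at 2.98 − 1.75 = 1.23 m from the right end.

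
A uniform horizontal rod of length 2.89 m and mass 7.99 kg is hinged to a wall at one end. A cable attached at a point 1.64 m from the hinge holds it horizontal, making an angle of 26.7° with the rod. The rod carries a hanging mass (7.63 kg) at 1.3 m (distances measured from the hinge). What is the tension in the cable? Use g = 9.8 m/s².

About the hinge:
Beam weight: 7.99 × 9.8 = 78.3 N down at 1.445 m → arm 1.445 m, τ = 78.3 × 1.445 = 113.1 N·m clockwise.
Hanging mass: 7.63 × 9.8 = 74.77 N down at 1.3 m → arm 1.3 m, τ = 74.77 × 1.3 = 97.2 N·m clockwise.
Total clockwise load moment = 210.3 N·m.
The cable tension T acts at 1.64 m; only its component perpendicular to the rod, T sinθ, produces torque. sin 26.7° = 0.4493.
Balancing moments: T × 1.64 × 0.4493 = 210.3, giving T = 210.3 / 0.7369 = 285 N.

T ≈ 285 N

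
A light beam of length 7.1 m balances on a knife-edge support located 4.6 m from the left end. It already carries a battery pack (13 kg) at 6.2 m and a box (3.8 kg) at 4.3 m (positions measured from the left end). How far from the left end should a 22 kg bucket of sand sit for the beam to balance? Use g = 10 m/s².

Choose the knife-edge support (at 4.6 m from the left end) as the axis so the support reaction has zero arm there.
Battery pack: 13 × 10 = 130 N down at 6.2 m → arm 1.6 m, τ = 130 × 1.6 = 208 N·m clockwise.
Box: 3.8 × 10 = 38 N down at 4.3 m → arm 0.3 m, τ = 38 × 0.3 = 11.4 N·m counterclockwise.
Net moment of existing loads = 196.6 N·m clockwise.
The bucket of sand weighs 22 × 10 = 220 N and must supply an equal counterclockwise moment, so its lever arm about the knife-edge support is 196.6 / 220 = 0.894 m.
That puts it at 4.6 − 0.894 = 3.71 m from the left end.

x ≈ 3.71 m from the left end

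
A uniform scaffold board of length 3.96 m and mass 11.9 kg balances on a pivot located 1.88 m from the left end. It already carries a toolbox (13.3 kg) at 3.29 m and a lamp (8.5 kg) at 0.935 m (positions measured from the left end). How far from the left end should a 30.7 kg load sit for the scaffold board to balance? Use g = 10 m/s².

x ≈ 1.49 m from the left end

Choose the pivot (at 1.88 m from the left end) as the axis so the support reaction has zero arm there.
Beam weight: 11.9 × 10 = 119 N down at 1.98 m → arm 0.1 m, τ = 119 × 0.1 = 11.9 N·m clockwise.
Toolbox: 13.3 × 10 = 133 N down at 3.29 m → arm 1.41 m, τ = 133 × 1.41 = 187.5 N·m clockwise.
Lamp: 8.5 × 10 = 85 N down at 0.935 m → arm 0.945 m, τ = 85 × 0.945 = 80.33 N·m counterclockwise.
Net moment of existing loads = 119.1 N·m clockwise.
The load weighs 30.7 × 10 = 307 N and must supply an equal counterclockwise moment, so its lever arm about the pivot is 119.1 / 307 = 0.388 m.
That puts it at 1.88 − 0.388 = 1.49 m from the left end.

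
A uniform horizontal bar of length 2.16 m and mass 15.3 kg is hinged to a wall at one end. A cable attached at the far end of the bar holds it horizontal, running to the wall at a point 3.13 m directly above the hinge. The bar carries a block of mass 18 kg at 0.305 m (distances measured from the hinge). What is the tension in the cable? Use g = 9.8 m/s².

About the hinge:
Beam weight: 15.3 × 9.8 = 149.9 N down at 1.08 m → arm 1.08 m, τ = 149.9 × 1.08 = 161.9 N·m clockwise.
Block: 18 × 9.8 = 176.4 N down at 0.305 m → arm 0.305 m, τ = 176.4 × 0.305 = 53.8 N·m clockwise.
Total clockwise load moment = 215.7 N·m.
The cable tension T acts at 2.16 m; only its component perpendicular to the bar, T sinθ, produces torque. sinθ = h/√(h²+d²) = 3.13/√(3.13²+2.16²) = 0.823.
Setting net torque to zero: T × 2.16 × 0.823 = 215.7 → T = 215.7 / 1.778 = 121 N.

T ≈ 121 N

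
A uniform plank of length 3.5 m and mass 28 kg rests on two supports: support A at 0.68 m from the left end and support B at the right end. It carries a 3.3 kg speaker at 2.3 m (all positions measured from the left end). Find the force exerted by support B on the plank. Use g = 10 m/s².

R_B ≈ 125 N

Take moments about support A.
Beam weight: 28 × 10 = 280 N down at 1.75 m → arm 1.07 m, τ = 280 × 1.07 = 299.6 N·m clockwise.
Speaker: 3.3 × 10 = 33 N down at 2.3 m → arm 1.62 m, τ = 33 × 1.62 = 53.46 N·m clockwise.
Net load moment about support A = 353.1 N·m clockwise.
Reaction R at support B is upward at 3.5 m, arm 2.82 m → moment R × 2.82 counterclockwise.
Στ = 0 ⇒ R × 2.82 = 353.1 ⇒ R = 125 N.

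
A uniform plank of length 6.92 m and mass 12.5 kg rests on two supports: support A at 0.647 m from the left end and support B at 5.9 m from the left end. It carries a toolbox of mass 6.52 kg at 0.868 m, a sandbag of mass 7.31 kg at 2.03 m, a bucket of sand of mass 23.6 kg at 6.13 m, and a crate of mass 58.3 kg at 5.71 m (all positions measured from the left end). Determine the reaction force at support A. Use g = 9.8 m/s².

R_A ≈ 181 N

Take moments about support B.
Beam weight: 12.5 × 9.8 = 122.5 N down at 3.46 m → arm 2.44 m, τ = 122.5 × 2.44 = 298.9 N·m counterclockwise.
Toolbox: 6.52 × 9.8 = 63.9 N down at 0.868 m → arm 5.032 m, τ = 63.9 × 5.032 = 321.5 N·m counterclockwise.
Sandbag: 7.31 × 9.8 = 71.64 N down at 2.03 m → arm 3.87 m, τ = 71.64 × 3.87 = 277.2 N·m counterclockwise.
Bucket of sand: 23.6 × 9.8 = 231.3 N down at 6.13 m → arm 0.23 m, τ = 231.3 × 0.23 = 53.2 N·m clockwise.
Crate: 58.3 × 9.8 = 571.3 N down at 5.71 m → arm 0.19 m, τ = 571.3 × 0.19 = 108.5 N·m counterclockwise.
Net load moment about support B = 952.9 N·m counterclockwise.
Reaction R at support A is upward at 0.647 m, arm 5.253 m → moment R × 5.253 clockwise.
For rotational equilibrium, R × 5.253 = 952.9, so R = 181 N.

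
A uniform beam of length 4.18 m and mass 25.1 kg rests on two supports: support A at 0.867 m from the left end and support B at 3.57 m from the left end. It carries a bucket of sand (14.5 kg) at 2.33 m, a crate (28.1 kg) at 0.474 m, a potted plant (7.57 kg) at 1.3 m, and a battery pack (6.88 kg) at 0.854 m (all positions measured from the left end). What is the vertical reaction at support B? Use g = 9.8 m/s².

R_B ≈ 160 N

Sum moments about support A (its reaction then has zero moment arm).
Beam weight: 25.1 × 9.8 = 246 N down at 2.09 m → arm 1.223 m, τ = 246 × 1.223 = 300.9 N·m clockwise.
Bucket of sand: 14.5 × 9.8 = 142.1 N down at 2.33 m → arm 1.463 m, τ = 142.1 × 1.463 = 207.9 N·m clockwise.
Crate: 28.1 × 9.8 = 275.4 N down at 0.474 m → arm 0.393 m, τ = 275.4 × 0.393 = 108.2 N·m counterclockwise.
Potted plant: 7.57 × 9.8 = 74.19 N down at 1.3 m → arm 0.433 m, τ = 74.19 × 0.433 = 32.12 N·m clockwise.
Battery pack: 6.88 × 9.8 = 67.42 N down at 0.854 m → arm 0.013 m, τ = 67.42 × 0.013 = 0.8765 N·m counterclockwise.
Net load moment about support A = 431.8 N·m clockwise.
Reaction R at support B is upward at 3.57 m, arm 2.703 m → moment R × 2.703 counterclockwise.
Balancing moments: R × 2.703 = 431.8, giving R = 160 N.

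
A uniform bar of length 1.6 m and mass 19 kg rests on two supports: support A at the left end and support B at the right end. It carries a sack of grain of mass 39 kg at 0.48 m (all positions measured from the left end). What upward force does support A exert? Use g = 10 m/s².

R_A ≈ 368 N

Sum moments about support B (its reaction then has zero moment arm).
Beam weight: 19 × 10 = 190 N down at 0.8 m → arm 0.8 m, τ = 190 × 0.8 = 152 N·m counterclockwise.
Sack of grain: 39 × 10 = 390 N down at 0.48 m → arm 1.12 m, τ = 390 × 1.12 = 436.8 N·m counterclockwise.
Net load moment about support B = 588.8 N·m counterclockwise.
Reaction R at support A is upward at 0 m, arm 1.6 m → moment R × 1.6 clockwise.
Setting net torque to zero: R × 1.6 = 588.8 → R = 368 N.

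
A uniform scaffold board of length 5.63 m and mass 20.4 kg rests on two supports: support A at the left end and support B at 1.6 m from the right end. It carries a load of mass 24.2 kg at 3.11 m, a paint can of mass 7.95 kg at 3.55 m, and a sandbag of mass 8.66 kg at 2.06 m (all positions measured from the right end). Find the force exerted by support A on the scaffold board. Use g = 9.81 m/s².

R_A ≈ 197 N

About support B:
Beam weight: 20.4 × 9.81 = 200.1 N down at 2.815 m → arm 1.215 m, τ = 200.1 × 1.215 = 243.1 N·m counterclockwise.
Load: 24.2 × 9.81 = 237.4 N down at 3.11 m → arm 1.51 m, τ = 237.4 × 1.51 = 358.5 N·m counterclockwise.
Paint can: 7.95 × 9.81 = 77.99 N down at 3.55 m → arm 1.95 m, τ = 77.99 × 1.95 = 152.1 N·m counterclockwise.
Sandbag: 8.66 × 9.81 = 84.95 N down at 2.06 m → arm 0.46 m, τ = 84.95 × 0.46 = 39.08 N·m counterclockwise.
Net load moment about support B = 792.8 N·m counterclockwise.
Reaction R at support A is upward at 5.63 m, arm 4.03 m → moment R × 4.03 clockwise.
Balancing moments: R × 4.03 = 792.8, giving R = 197 N.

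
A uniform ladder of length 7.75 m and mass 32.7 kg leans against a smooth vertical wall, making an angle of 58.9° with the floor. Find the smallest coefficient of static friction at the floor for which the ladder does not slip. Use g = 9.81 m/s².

μ_min ≈ 0.302

Sum moments about the foot of the ladder (the floor normal and friction both act there and drop out).
Ladder weight 32.7×9.81 = 320.8 N acts at 3.875 m along the ladder; its horizontal arm is 3.875·cos58.9° = 2.002 m → τ = 642.2 N·m clockwise.
Wall normal N acts horizontally at the top; its moment arm is the height L sinθ = 7.75·sin58.9° = 6.636 m, counterclockwise.
Balancing moments: N × 6.636 = 642.2, giving N = 96.78 N.
ΣFx = 0 ⇒ f = N_wall = 96.78 N. ΣFy = 0 ⇒ N_floor = 320.8 N.
μ_min = f / N_floor = 96.78 / 320.8 = 0.302.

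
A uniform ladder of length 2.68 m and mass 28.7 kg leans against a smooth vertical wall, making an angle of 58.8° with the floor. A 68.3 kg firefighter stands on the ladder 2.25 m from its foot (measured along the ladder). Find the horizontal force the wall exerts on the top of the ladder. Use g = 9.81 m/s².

About the foot of the ladder:
Ladder weight 28.7×9.81 = 281.5 N acts at 1.34 m along the ladder; its horizontal arm is 1.34·cos58.8° = 0.6942 m → τ = 195.4 N·m clockwise.
Firefighter: 68.3×9.81 = 670 N at 2.25 m → arm 1.166 m → τ = 781.2 N·m clockwise.
Wall normal N acts horizontally at the top; its moment arm is the height L sinθ = 2.68·sin58.8° = 2.292 m, counterclockwise.
Setting net torque to zero: N × 2.292 = 976.6 → N = 426 N.

N_wall ≈ 426 N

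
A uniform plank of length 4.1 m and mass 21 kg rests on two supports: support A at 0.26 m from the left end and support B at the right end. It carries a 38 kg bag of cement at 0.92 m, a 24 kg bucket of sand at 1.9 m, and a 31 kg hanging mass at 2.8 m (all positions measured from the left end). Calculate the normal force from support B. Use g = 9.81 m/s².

Choose support A as the axis so its reaction then has zero moment arm.
Beam weight: 21 × 9.81 = 206 N down at 2.05 m → arm 1.79 m, τ = 206 × 1.79 = 368.7 N·m clockwise.
Bag of cement: 38 × 9.81 = 372.8 N down at 0.92 m → arm 0.66 m, τ = 372.8 × 0.66 = 246 N·m clockwise.
Bucket of sand: 24 × 9.81 = 235.4 N down at 1.9 m → arm 1.64 m, τ = 235.4 × 1.64 = 386.1 N·m clockwise.
Hanging mass: 31 × 9.81 = 304.1 N down at 2.8 m → arm 2.54 m, τ = 304.1 × 2.54 = 772.4 N·m clockwise.
Net load moment about support A = 1773 N·m clockwise.
Reaction R at support B is upward at 4.1 m, arm 3.84 m → moment R × 3.84 counterclockwise.
Balancing moments: R × 3.84 = 1773, giving R = 462 N.

R_B ≈ 462 N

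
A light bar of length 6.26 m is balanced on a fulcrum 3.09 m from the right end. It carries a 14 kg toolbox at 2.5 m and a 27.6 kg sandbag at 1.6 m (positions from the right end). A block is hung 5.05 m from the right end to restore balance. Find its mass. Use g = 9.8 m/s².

m ≈ 25.2 kg

About the fulcrum (at 3.09 m from the right end):
Toolbox: 14 × 9.8 = 137.2 N down at 2.5 m → arm 0.59 m, τ = 137.2 × 0.59 = 80.95 N·m clockwise.
Sandbag: 27.6 × 9.8 = 270.5 N down at 1.6 m → arm 1.49 m, τ = 270.5 × 1.49 = 403 N·m clockwise.
Net moment of known loads = 483.9 N·m clockwise.
An unknown mass m at 5.05 m has arm 1.96 m; its moment is m·g·1.96 counterclockwise.
For rotational equilibrium, m × 9.8 × 1.96 = 483.9, so m = 483.9 / (9.8 × 1.96) = 25.2 kg.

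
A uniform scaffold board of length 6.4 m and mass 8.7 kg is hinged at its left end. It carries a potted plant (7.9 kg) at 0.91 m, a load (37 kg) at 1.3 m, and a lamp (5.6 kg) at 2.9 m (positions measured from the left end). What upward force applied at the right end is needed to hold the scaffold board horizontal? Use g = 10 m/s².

Take moments about the left end.
Beam weight: 8.7 × 10 = 87 N down at 3.2 m → arm 3.2 m, τ = 87 × 3.2 = 278.4 N·m clockwise.
Potted plant: 7.9 × 10 = 79 N down at 0.91 m → arm 0.91 m, τ = 79 × 0.91 = 71.89 N·m clockwise.
Load: 37 × 10 = 370 N down at 1.3 m → arm 1.3 m, τ = 370 × 1.3 = 481 N·m clockwise.
Lamp: 5.6 × 10 = 56 N down at 2.9 m → arm 2.9 m, τ = 56 × 2.9 = 162.4 N·m clockwise.
Net moment of the loads = 993.7 N·m clockwise.
The upward force F acts at the right end, arm 6.4 m, giving F × 6.4 counterclockwise.
Balancing moments: F × 6.4 = 993.7, giving F = 993.7 / 6.4 = 155 N.

F ≈ 155 N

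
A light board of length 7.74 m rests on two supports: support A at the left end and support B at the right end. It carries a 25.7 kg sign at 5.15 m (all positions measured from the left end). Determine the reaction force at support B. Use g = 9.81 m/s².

Take moments about support A.
Sign: 25.7 × 9.81 = 252.1 N down at 5.15 m → arm 5.15 m, τ = 252.1 × 5.15 = 1298 N·m clockwise.
Net load moment about support A = 1298 N·m clockwise.
Reaction R at support B is upward at 7.74 m, arm 7.74 m → moment R × 7.74 counterclockwise.
Setting net torque to zero: R × 7.74 = 1298 → R = 168 N.

R_B ≈ 168 N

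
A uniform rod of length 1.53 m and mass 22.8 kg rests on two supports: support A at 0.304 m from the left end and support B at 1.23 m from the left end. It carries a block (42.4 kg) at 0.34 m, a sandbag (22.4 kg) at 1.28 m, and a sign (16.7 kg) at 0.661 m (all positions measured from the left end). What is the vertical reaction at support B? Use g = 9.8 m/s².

R_B ≈ 422 N

Sum moments about support A (its reaction then has zero moment arm).
Beam weight: 22.8 × 9.8 = 223.4 N down at 0.765 m → arm 0.461 m, τ = 223.4 × 0.461 = 103 N·m clockwise.
Block: 42.4 × 9.8 = 415.5 N down at 0.34 m → arm 0.036 m, τ = 415.5 × 0.036 = 14.96 N·m clockwise.
Sandbag: 22.4 × 9.8 = 219.5 N down at 1.28 m → arm 0.976 m, τ = 219.5 × 0.976 = 214.2 N·m clockwise.
Sign: 16.7 × 9.8 = 163.7 N down at 0.661 m → arm 0.357 m, τ = 163.7 × 0.357 = 58.44 N·m clockwise.
Net load moment about support A = 390.6 N·m clockwise.
Reaction R at support B is upward at 1.23 m, arm 0.926 m → moment R × 0.926 counterclockwise.
Setting net torque to zero: R × 0.926 = 390.6 → R = 422 N.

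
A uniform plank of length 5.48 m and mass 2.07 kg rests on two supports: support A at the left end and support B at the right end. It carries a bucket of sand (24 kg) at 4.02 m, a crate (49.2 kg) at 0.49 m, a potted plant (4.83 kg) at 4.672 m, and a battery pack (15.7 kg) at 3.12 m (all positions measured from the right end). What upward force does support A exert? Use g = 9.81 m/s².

R_A ≈ 354 N

Taking torques about support B:
Beam weight: 2.07 × 9.81 = 20.31 N down at 2.74 m → arm 2.74 m, τ = 20.31 × 2.74 = 55.65 N·m counterclockwise.
Bucket of sand: 24 × 9.81 = 235.4 N down at 4.02 m → arm 4.02 m, τ = 235.4 × 4.02 = 946.3 N·m counterclockwise.
Crate: 49.2 × 9.81 = 482.7 N down at 0.49 m → arm 0.49 m, τ = 482.7 × 0.49 = 236.5 N·m counterclockwise.
Potted plant: 4.83 × 9.81 = 47.38 N down at 4.672 m → arm 4.672 m, τ = 47.38 × 4.672 = 221.4 N·m counterclockwise.
Battery pack: 15.7 × 9.81 = 154 N down at 3.12 m → arm 3.12 m, τ = 154 × 3.12 = 480.5 N·m counterclockwise.
Net load moment about support B = 1940 N·m counterclockwise.
Reaction R at support A is upward at 5.48 m, arm 5.48 m → moment R × 5.48 clockwise.
Setting net torque to zero: R × 5.48 = 1940 → R = 354 N.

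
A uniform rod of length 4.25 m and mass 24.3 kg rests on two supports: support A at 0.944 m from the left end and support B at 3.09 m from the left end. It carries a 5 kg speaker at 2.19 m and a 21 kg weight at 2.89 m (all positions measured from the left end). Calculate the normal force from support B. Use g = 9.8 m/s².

Sum moments about support A (its reaction then has zero moment arm).
Beam weight: 24.3 × 9.8 = 238.1 N down at 2.125 m → arm 1.181 m, τ = 238.1 × 1.181 = 281.2 N·m clockwise.
Speaker: 5 × 9.8 = 49 N down at 2.19 m → arm 1.246 m, τ = 49 × 1.246 = 61.05 N·m clockwise.
Weight: 21 × 9.8 = 205.8 N down at 2.89 m → arm 1.946 m, τ = 205.8 × 1.946 = 400.5 N·m clockwise.
Net load moment about support A = 742.8 N·m clockwise.
Reaction R at support B is upward at 3.09 m, arm 2.146 m → moment R × 2.146 counterclockwise.
Setting net torque to zero: R × 2.146 = 742.8 → R = 346 N.

R_B ≈ 346 N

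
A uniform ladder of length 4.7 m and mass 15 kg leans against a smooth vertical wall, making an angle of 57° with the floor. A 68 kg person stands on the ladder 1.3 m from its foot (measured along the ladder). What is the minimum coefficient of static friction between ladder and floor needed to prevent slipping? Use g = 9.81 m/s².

μ_min ≈ 0.206

Take moments about the foot of the ladder.
Ladder weight 15×9.81 = 147.2 N acts at 2.35 m along the ladder; its horizontal arm is 2.35·cos57° = 1.28 m → τ = 188.4 N·m clockwise.
Person: 68×9.81 = 667.1 N at 1.3 m → arm 0.708 m → τ = 472.3 N·m clockwise.
Wall normal N acts horizontally at the top; its moment arm is the height L sinθ = 4.7·sin57° = 3.942 m, counterclockwise.
Setting net torque to zero: N × 3.942 = 660.7 → N = 167.6 N.
ΣFx = 0 ⇒ f = N_wall = 167.6 N. ΣFy = 0 ⇒ N_floor = 814.3 N.
μ_min = f / N_floor = 167.6 / 814.3 = 0.206.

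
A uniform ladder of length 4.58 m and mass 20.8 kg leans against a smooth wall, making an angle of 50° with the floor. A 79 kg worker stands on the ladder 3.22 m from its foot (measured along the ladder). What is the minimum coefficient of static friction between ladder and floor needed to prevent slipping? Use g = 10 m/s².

μ_min ≈ 0.554

Sum moments about the foot of the ladder (the floor normal and friction both act there and drop out).
Ladder weight 20.8×10 = 208 N acts at 2.29 m along the ladder; its horizontal arm is 2.29·cos50° = 1.472 m → τ = 306.2 N·m clockwise.
Worker: 79×10 = 790 N at 3.22 m → arm 2.07 m → τ = 1635 N·m clockwise.
Wall normal N acts horizontally at the top; its moment arm is the height L sinθ = 4.58·sin50° = 3.508 m, counterclockwise.
Setting net torque to zero: N × 3.508 = 1941 → N = 553.3 N.
ΣFx = 0 ⇒ f = N_wall = 553.3 N. ΣFy = 0 ⇒ N_floor = 998 N.
μ_min = f / N_floor = 553.3 / 998 = 0.554.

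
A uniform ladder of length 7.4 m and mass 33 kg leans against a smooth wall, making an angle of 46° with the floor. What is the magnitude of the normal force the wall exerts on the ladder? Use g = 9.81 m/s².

N_wall ≈ 156 N

Sum moments about the foot of the ladder (the floor normal and friction both act there and drop out).
Ladder weight 33×9.81 = 323.7 N acts at 3.7 m along the ladder; its horizontal arm is 3.7·cos46° = 2.57 m → τ = 831.9 N·m clockwise.
Wall normal N acts horizontally at the top; its moment arm is the height L sinθ = 7.4·sin46° = 5.323 m, counterclockwise.
For rotational equilibrium, N × 5.323 = 831.9, so N = 156 N.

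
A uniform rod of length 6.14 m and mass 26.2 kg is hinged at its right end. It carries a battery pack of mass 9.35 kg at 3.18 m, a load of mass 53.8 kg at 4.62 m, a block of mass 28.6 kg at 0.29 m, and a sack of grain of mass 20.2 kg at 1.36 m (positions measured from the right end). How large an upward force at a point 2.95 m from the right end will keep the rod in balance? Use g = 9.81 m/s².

About the right end:
Beam weight: 26.2 × 9.81 = 257 N down at 3.07 m → arm 3.07 m, τ = 257 × 3.07 = 789 N·m counterclockwise.
Battery pack: 9.35 × 9.81 = 91.72 N down at 3.18 m → arm 3.18 m, τ = 91.72 × 3.18 = 291.7 N·m counterclockwise.
Load: 53.8 × 9.81 = 527.8 N down at 4.62 m → arm 4.62 m, τ = 527.8 × 4.62 = 2438 N·m counterclockwise.
Block: 28.6 × 9.81 = 280.6 N down at 0.29 m → arm 0.29 m, τ = 280.6 × 0.29 = 81.37 N·m counterclockwise.
Sack of grain: 20.2 × 9.81 = 198.2 N down at 1.36 m → arm 1.36 m, τ = 198.2 × 1.36 = 269.6 N·m counterclockwise.
Net moment of the loads = 3870 N·m counterclockwise.
The upward force F acts at a point 2.95 m from the right end, arm 2.95 m, giving F × 2.95 clockwise.
Setting net torque to zero: F × 2.95 = 3870 → F = 3870 / 2.95 = 1310 N.

F ≈ 1310 N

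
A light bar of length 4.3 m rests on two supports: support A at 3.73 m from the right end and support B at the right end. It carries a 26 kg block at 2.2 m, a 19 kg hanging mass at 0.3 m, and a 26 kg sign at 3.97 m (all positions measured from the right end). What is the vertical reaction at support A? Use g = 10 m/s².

Sum moments about support B (its reaction then has zero moment arm).
Block: 26 × 10 = 260 N down at 2.2 m → arm 2.2 m, τ = 260 × 2.2 = 572 N·m counterclockwise.
Hanging mass: 19 × 10 = 190 N down at 0.3 m → arm 0.3 m, τ = 190 × 0.3 = 57 N·m counterclockwise.
Sign: 26 × 10 = 260 N down at 3.97 m → arm 3.97 m, τ = 260 × 3.97 = 1032 N·m counterclockwise.
Net load moment about support B = 1661 N·m counterclockwise.
Reaction R at support A is upward at 3.73 m, arm 3.73 m → moment R × 3.73 clockwise.
For rotational equilibrium, R × 3.73 = 1661, so R = 445 N.

R_A ≈ 445 N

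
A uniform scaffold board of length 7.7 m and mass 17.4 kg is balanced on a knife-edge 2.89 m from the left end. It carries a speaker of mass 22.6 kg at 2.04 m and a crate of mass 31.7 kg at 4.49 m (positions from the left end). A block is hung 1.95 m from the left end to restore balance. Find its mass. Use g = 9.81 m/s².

Choose the knife-edge (at 2.89 m from the left end) as the axis so the support reaction has zero arm there.
Beam weight: 17.4 × 9.81 = 170.7 N down at 3.85 m → arm 0.96 m, τ = 170.7 × 0.96 = 163.9 N·m clockwise.
Speaker: 22.6 × 9.81 = 221.7 N down at 2.04 m → arm 0.85 m, τ = 221.7 × 0.85 = 188.4 N·m counterclockwise.
Crate: 31.7 × 9.81 = 311 N down at 4.49 m → arm 1.6 m, τ = 311 × 1.6 = 497.6 N·m clockwise.
Net moment of known loads = 473.1 N·m clockwise.
An unknown mass m at 1.95 m has arm 0.94 m; its moment is m·g·0.94 counterclockwise.
For rotational equilibrium, m × 9.81 × 0.94 = 473.1, so m = 473.1 / (9.81 × 0.94) = 51.3 kg.

m ≈ 51.3 kg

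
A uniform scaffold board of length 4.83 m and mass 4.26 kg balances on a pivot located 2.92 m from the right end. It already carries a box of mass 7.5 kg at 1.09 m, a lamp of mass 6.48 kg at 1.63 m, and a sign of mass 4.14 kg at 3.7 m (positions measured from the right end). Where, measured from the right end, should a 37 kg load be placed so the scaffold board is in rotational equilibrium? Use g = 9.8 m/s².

x ≈ 3.49 m from the right end

Choose the pivot (at 2.92 m from the right end) as the axis so the support reaction has zero arm there.
Beam weight: 4.26 × 9.8 = 41.75 N down at 2.415 m → arm 0.505 m, τ = 41.75 × 0.505 = 21.08 N·m clockwise.
Box: 7.5 × 9.8 = 73.5 N down at 1.09 m → arm 1.83 m, τ = 73.5 × 1.83 = 134.5 N·m clockwise.
Lamp: 6.48 × 9.8 = 63.5 N down at 1.63 m → arm 1.29 m, τ = 63.5 × 1.29 = 81.92 N·m clockwise.
Sign: 4.14 × 9.8 = 40.57 N down at 3.7 m → arm 0.78 m, τ = 40.57 × 0.78 = 31.64 N·m counterclockwise.
Net moment of existing loads = 205.9 N·m clockwise.
The load weighs 37 × 9.8 = 362.6 N and must supply an equal counterclockwise moment, so its lever arm about the pivot is 205.9 / 362.6 = 0.568 m.
That puts it at 2.92 + 0.568 = 3.49 m from the right end.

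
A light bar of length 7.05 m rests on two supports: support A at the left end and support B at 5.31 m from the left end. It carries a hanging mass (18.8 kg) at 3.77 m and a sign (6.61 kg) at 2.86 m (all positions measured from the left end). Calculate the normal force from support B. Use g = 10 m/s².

R_B ≈ 169 N

Take moments about support A.
Hanging mass: 18.8 × 10 = 188 N down at 3.77 m → arm 3.77 m, τ = 188 × 3.77 = 708.8 N·m clockwise.
Sign: 6.61 × 10 = 66.1 N down at 2.86 m → arm 2.86 m, τ = 66.1 × 2.86 = 189 N·m clockwise.
Net load moment about support A = 897.8 N·m clockwise.
Reaction R at support B is upward at 5.31 m, arm 5.31 m → moment R × 5.31 counterclockwise.
Balancing moments: R × 5.31 = 897.8, giving R = 169 N.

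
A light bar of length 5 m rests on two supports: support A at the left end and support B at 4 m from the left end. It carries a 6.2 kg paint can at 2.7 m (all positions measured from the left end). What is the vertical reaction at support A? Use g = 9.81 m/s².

R_A ≈ 19.8 N

Taking torques about support B:
Paint can: 6.2 × 9.81 = 60.82 N down at 2.7 m → arm 1.3 m, τ = 60.82 × 1.3 = 79.07 N·m counterclockwise.
Net load moment about support B = 79.07 N·m counterclockwise.
Reaction R at support A is upward at 0 m, arm 4 m → moment R × 4 clockwise.
Balancing moments: R × 4 = 79.07, giving R = 19.8 N.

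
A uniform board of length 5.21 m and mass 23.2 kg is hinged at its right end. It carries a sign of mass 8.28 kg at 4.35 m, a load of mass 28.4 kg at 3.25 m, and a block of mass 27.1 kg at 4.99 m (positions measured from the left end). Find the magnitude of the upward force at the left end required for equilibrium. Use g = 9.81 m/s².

About the right end:
Beam weight: 23.2 × 9.81 = 227.6 N down at 2.605 m → arm 2.605 m, τ = 227.6 × 2.605 = 592.9 N·m counterclockwise.
Sign: 8.28 × 9.81 = 81.23 N down at 4.35 m → arm 0.86 m, τ = 81.23 × 0.86 = 69.86 N·m counterclockwise.
Load: 28.4 × 9.81 = 278.6 N down at 3.25 m → arm 1.96 m, τ = 278.6 × 1.96 = 546.1 N·m counterclockwise.
Block: 27.1 × 9.81 = 265.9 N down at 4.99 m → arm 0.22 m, τ = 265.9 × 0.22 = 58.5 N·m counterclockwise.
Net moment of the loads = 1267 N·m counterclockwise.
The upward force F acts at the left end, arm 5.21 m, giving F × 5.21 clockwise.
Στ = 0 ⇒ F × 5.21 = 1267 ⇒ F = 1267 / 5.21 = 243 N.

F ≈ 243 N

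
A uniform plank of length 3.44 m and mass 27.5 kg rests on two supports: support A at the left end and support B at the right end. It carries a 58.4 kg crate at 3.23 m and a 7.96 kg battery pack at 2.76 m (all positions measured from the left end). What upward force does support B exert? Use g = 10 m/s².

About support A:
Beam weight: 27.5 × 10 = 275 N down at 1.72 m → arm 1.72 m, τ = 275 × 1.72 = 473 N·m clockwise.
Crate: 58.4 × 10 = 584 N down at 3.23 m → arm 3.23 m, τ = 584 × 3.23 = 1886 N·m clockwise.
Battery pack: 7.96 × 10 = 79.6 N down at 2.76 m → arm 2.76 m, τ = 79.6 × 2.76 = 219.7 N·m clockwise.
Net load moment about support A = 2579 N·m clockwise.
Reaction R at support B is upward at 3.44 m, arm 3.44 m → moment R × 3.44 counterclockwise.
Στ = 0 ⇒ R × 3.44 = 2579 ⇒ R = 750 N.

R_B ≈ 750 N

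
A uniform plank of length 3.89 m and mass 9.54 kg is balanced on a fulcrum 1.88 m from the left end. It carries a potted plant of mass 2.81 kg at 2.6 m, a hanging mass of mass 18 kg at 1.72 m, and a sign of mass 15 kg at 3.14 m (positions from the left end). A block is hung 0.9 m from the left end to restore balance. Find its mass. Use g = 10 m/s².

About the fulcrum (at 1.88 m from the left end):
Beam weight: 9.54 × 10 = 95.4 N down at 1.945 m → arm 0.065 m, τ = 95.4 × 0.065 = 6.201 N·m clockwise.
Potted plant: 2.81 × 10 = 28.1 N down at 2.6 m → arm 0.72 m, τ = 28.1 × 0.72 = 20.23 N·m clockwise.
Hanging mass: 18 × 10 = 180 N down at 1.72 m → arm 0.16 m, τ = 180 × 0.16 = 28.8 N·m counterclockwise.
Sign: 15 × 10 = 150 N down at 3.14 m → arm 1.26 m, τ = 150 × 1.26 = 189 N·m clockwise.
Net moment of known loads = 186.6 N·m clockwise.
An unknown mass m at 0.9 m has arm 0.98 m; its moment is m·g·0.98 counterclockwise.
Setting net torque to zero: m × 10 × 0.98 = 186.6 → m = 186.6 / (10 × 0.98) = 19 kg.

m ≈ 19 kg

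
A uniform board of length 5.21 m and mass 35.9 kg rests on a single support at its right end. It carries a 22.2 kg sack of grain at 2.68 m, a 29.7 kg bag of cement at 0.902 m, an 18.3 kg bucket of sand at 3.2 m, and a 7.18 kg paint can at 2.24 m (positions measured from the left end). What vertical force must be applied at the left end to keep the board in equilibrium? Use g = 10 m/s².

Choose the right end as the axis so the unknown pivot reaction has zero arm there.
Beam weight: 35.9 × 10 = 359 N down at 2.605 m → arm 2.605 m, τ = 359 × 2.605 = 935.2 N·m counterclockwise.
Sack of grain: 22.2 × 10 = 222 N down at 2.68 m → arm 2.53 m, τ = 222 × 2.53 = 561.7 N·m counterclockwise.
Bag of cement: 29.7 × 10 = 297 N down at 0.902 m → arm 4.308 m, τ = 297 × 4.308 = 1279 N·m counterclockwise.
Bucket of sand: 18.3 × 10 = 183 N down at 3.2 m → arm 2.01 m, τ = 183 × 2.01 = 367.8 N·m counterclockwise.
Paint can: 7.18 × 10 = 71.8 N down at 2.24 m → arm 2.97 m, τ = 71.8 × 2.97 = 213.2 N·m counterclockwise.
Net moment of the loads = 3357 N·m counterclockwise.
The upward force F acts at the left end, arm 5.21 m, giving F × 5.21 clockwise.
For rotational equilibrium, F × 5.21 = 3357, so F = 3357 / 5.21 = 644 N.

F ≈ 644 N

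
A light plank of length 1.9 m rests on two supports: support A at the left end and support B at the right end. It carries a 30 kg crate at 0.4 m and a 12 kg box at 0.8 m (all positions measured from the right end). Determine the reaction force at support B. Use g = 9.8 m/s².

Take moments about support A.
Crate: 30 × 9.8 = 294 N down at 0.4 m → arm 1.5 m, τ = 294 × 1.5 = 441 N·m clockwise.
Box: 12 × 9.8 = 117.6 N down at 0.8 m → arm 1.1 m, τ = 117.6 × 1.1 = 129.4 N·m clockwise.
Net load moment about support A = 570.4 N·m clockwise.
Reaction R at support B is upward at 0 m, arm 1.9 m → moment R × 1.9 counterclockwise.
For rotational equilibrium, R × 1.9 = 570.4, so R = 300 N.

R_B ≈ 300 N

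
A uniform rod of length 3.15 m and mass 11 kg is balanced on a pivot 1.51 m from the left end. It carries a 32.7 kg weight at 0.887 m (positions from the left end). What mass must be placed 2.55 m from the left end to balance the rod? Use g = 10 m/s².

m ≈ 18.9 kg

About the pivot (at 1.51 m from the left end):
Beam weight: 11 × 10 = 110 N down at 1.575 m → arm 0.065 m, τ = 110 × 0.065 = 7.15 N·m clockwise.
Weight: 32.7 × 10 = 327 N down at 0.887 m → arm 0.623 m, τ = 327 × 0.623 = 203.7 N·m counterclockwise.
Net moment of known loads = 196.5 N·m counterclockwise.
An unknown mass m at 2.55 m has arm 1.04 m; its moment is m·g·1.04 clockwise.
For rotational equilibrium, m × 10 × 1.04 = 196.5, so m = 196.5 / (10 × 1.04) = 18.9 kg.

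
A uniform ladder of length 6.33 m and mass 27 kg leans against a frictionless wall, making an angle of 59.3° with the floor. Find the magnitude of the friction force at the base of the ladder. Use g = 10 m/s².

About the foot of the ladder:
Ladder weight 27×10 = 270 N acts at 3.165 m along the ladder; its horizontal arm is 3.165·cos59.3° = 1.616 m → τ = 436.3 N·m clockwise.
Wall normal N acts horizontally at the top; its moment arm is the height L sinθ = 6.33·sin59.3° = 5.443 m, counterclockwise.
Στ = 0 ⇒ N × 5.443 = 436.3 ⇒ N = 80.2 N.
ΣFx = 0: friction at the foot balances the wall's push, so f = N_wall = 80.2 N.

f ≈ 80.2 N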